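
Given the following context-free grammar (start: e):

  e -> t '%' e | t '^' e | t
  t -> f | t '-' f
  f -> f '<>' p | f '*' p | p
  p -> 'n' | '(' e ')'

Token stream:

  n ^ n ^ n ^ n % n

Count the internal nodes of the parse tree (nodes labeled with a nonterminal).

[e [t [f [p n]]] ^ [e [t [f [p n]]] ^ [e [t [f [p n]]] ^ [e [t [f [p n]]] % [e [t [f [p n]]]]]]]]

20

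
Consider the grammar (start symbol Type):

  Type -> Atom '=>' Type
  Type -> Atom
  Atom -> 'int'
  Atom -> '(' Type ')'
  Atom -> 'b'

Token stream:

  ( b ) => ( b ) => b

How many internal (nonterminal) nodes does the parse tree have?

[Type [Atom ( [Type [Atom b]] )] => [Type [Atom ( [Type [Atom b]] )] => [Type [Atom b]]]]

10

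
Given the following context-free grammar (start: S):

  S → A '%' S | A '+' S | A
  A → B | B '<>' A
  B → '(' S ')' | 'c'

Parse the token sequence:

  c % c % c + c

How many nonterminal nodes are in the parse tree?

[S [A [B c]] % [S [A [B c]] % [S [A [B c]] + [S [A [B c]]]]]]

12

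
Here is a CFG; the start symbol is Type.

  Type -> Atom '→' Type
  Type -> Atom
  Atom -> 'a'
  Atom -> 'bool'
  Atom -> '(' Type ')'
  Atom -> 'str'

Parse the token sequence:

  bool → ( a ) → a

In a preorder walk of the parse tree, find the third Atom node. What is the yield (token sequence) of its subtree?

a

[Type [Atom bool] → [Type [Atom ( [Type [Atom a]] )] → [Type [Atom a]]]]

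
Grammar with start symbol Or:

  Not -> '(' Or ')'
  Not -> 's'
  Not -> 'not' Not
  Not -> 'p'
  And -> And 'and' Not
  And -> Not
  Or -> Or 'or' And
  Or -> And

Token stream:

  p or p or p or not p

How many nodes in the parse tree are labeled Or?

[Or [Or [Or [Or [And [Not p]]] or [And [Not p]]] or [And [Not p]]] or [And [Not not [Not p]]]]

4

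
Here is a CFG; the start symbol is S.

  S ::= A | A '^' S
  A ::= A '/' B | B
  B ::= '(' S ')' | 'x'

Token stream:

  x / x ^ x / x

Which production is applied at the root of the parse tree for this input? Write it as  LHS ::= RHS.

S ::= A '^' S

[S [A [A [B x]] / [B x]] ^ [S [A [A [B x]] / [B x]]]]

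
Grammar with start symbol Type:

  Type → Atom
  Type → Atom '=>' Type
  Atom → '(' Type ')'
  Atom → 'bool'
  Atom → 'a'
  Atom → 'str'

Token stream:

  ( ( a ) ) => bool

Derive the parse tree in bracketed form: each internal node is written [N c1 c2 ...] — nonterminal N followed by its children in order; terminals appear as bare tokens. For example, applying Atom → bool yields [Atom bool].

Type
Atom => Type
( Type ) => Type
( Atom ) => Type
( ( Type ) ) => Type
( ( Atom ) ) => Type
( ( a ) ) => Type
( ( a ) ) => Atom
( ( a ) ) => bool

[Type [Atom ( [Type [Atom ( [Type [Atom a]] )]] )] => [Type [Atom bool]]]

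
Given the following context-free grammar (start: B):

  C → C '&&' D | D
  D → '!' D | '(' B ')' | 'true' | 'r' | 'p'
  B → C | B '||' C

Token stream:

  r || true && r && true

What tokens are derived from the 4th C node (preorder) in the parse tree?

[B [B [C [D r]]] || [C [C [C [D true]] && [D r]] && [D true]]]

true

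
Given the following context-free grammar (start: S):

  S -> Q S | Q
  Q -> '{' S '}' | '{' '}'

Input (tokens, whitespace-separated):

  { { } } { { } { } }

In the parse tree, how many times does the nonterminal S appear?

5

[S [Q { [S [Q { }]] }] [S [Q { [S [Q { }] [S [Q { }]]] }]]]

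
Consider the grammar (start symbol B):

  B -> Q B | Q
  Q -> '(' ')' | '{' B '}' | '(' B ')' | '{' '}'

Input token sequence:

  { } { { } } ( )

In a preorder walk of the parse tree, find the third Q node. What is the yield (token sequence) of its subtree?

[B [Q { }] [B [Q { [B [Q { }]] }] [B [Q ( )]]]]

{ }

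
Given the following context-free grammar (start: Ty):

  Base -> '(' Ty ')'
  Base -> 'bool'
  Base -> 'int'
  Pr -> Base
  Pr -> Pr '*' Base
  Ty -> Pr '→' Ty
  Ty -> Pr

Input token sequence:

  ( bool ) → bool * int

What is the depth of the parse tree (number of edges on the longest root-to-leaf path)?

6

[Ty [Pr [Base ( [Ty [Pr [Base bool]]] )]] → [Ty [Pr [Pr [Base bool]] * [Base int]]]]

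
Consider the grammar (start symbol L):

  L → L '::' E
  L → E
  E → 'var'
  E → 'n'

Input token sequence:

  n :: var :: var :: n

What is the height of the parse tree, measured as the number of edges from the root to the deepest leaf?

5

[L [L [L [L [E n]] :: [E var]] :: [E var]] :: [E n]]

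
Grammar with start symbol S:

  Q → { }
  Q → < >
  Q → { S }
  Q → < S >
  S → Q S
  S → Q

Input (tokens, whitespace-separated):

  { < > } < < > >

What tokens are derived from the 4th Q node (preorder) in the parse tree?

< >

[S [Q { [S [Q < >]] }] [S [Q < [S [Q < >]] >]]]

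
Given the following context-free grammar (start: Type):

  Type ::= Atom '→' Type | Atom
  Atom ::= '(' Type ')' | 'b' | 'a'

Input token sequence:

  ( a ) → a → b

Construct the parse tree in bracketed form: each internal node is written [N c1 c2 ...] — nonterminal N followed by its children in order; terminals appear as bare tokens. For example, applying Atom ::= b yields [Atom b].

[Type [Atom ( [Type [Atom a]] )] → [Type [Atom a] → [Type [Atom b]]]]

Type
Atom → Type
( Type ) → Type
( Atom ) → Type
( a ) → Type
( a ) → Atom → Type
( a ) → a → Type
( a ) → a → Atom
( a ) → a → b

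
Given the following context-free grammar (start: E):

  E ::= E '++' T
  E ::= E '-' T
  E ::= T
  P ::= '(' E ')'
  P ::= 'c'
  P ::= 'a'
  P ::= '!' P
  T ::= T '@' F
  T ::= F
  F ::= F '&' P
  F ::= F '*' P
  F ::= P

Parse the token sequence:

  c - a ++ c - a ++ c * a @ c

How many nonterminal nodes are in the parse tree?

[E [E [E [E [E [T [F [P c]]]] - [T [F [P a]]]] ++ [T [F [P c]]]] - [T [F [P a]]]] ++ [T [T [F [F [P c]] * [P a]]] @ [F [P c]]]]

25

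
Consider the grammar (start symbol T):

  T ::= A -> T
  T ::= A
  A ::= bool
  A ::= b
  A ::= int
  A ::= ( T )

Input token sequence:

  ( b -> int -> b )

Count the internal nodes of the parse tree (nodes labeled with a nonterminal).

[T [A ( [T [A b] -> [T [A int] -> [T [A b]]]] )]]

8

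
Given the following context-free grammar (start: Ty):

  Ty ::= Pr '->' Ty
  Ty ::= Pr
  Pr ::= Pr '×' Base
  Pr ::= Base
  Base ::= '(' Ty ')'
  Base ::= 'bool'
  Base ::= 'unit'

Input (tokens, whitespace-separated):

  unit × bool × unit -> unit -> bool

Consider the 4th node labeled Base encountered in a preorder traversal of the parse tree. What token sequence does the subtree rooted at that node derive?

[Ty [Pr [Pr [Pr [Base unit]] × [Base bool]] × [Base unit]] -> [Ty [Pr [Base unit]] -> [Ty [Pr [Base bool]]]]]

unit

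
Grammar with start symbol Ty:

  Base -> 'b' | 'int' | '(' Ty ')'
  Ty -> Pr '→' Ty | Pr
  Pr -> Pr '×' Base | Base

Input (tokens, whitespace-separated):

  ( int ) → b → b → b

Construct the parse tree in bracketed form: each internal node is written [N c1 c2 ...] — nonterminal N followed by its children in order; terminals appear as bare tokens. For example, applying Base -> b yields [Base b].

Ty
Pr → Ty
Base → Ty
( Ty ) → Ty
( Pr ) → Ty
( Base ) → Ty
( int ) → Ty
( int ) → Pr → Ty
( int ) → Base → Ty
( int ) → b → Ty
( int ) → b → Pr → Ty
( int ) → b → Base → Ty
( int ) → b → b → Ty
( int ) → b → b → Pr
( int ) → b → b → Base
( int ) → b → b → b

[Ty [Pr [Base ( [Ty [Pr [Base int]]] )]] → [Ty [Pr [Base b]] → [Ty [Pr [Base b]] → [Ty [Pr [Base b]]]]]]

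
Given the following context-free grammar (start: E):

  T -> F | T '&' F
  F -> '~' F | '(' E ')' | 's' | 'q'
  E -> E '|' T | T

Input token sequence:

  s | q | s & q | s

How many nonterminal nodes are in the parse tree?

14

[E [E [E [E [T [F s]]] | [T [F q]]] | [T [T [F s]] & [F q]]] | [T [F s]]]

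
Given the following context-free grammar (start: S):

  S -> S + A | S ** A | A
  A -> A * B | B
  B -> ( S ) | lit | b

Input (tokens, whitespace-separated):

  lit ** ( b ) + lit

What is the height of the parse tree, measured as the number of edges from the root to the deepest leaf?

[S [S [S [A [B lit]]] ** [A [B ( [S [A [B b]]] )]]] + [A [B lit]]]

7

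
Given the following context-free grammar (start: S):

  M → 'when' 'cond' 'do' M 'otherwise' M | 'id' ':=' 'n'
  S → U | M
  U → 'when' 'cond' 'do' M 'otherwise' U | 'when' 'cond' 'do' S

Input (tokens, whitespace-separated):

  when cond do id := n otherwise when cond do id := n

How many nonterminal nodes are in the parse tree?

[S [U when cond do [M id := n] otherwise [U when cond do [S [M id := n]]]]]

6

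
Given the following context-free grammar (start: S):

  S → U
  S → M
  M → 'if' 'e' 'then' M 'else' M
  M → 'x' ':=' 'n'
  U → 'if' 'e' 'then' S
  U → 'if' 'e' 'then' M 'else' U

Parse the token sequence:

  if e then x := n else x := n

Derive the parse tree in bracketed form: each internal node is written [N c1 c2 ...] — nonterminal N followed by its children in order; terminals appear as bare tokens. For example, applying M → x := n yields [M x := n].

S
M
if e then M else M
if e then x := n else M
if e then x := n else x := n

[S [M if e then [M x := n] else [M x := n]]]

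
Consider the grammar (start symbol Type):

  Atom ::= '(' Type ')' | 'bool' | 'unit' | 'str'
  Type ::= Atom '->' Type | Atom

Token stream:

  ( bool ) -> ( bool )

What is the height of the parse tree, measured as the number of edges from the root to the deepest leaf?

5

[Type [Atom ( [Type [Atom bool]] )] -> [Type [Atom ( [Type [Atom bool]] )]]]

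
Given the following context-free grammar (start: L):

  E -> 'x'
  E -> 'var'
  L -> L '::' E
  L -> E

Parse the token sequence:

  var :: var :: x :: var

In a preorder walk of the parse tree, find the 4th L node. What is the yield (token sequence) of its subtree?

[L [L [L [L [E var]] :: [E var]] :: [E x]] :: [E var]]

var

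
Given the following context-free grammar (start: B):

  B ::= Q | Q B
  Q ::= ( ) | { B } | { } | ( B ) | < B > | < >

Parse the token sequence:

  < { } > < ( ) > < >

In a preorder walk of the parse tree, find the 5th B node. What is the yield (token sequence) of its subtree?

< >

[B [Q < [B [Q { }]] >] [B [Q < [B [Q ( )]] >] [B [Q < >]]]]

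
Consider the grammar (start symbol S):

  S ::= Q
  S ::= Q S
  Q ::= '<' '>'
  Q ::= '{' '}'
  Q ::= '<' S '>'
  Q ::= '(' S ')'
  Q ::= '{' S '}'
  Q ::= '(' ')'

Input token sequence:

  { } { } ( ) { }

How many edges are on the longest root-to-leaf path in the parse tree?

[S [Q { }] [S [Q { }] [S [Q ( )] [S [Q { }]]]]]

5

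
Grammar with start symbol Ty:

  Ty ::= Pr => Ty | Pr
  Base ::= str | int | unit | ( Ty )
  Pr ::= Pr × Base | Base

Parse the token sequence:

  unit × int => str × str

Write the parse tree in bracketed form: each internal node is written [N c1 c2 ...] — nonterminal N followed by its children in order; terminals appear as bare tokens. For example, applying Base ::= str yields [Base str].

Ty
Pr => Ty
Pr × Base => Ty
Base × Base => Ty
unit × Base => Ty
unit × int => Ty
unit × int => Pr
unit × int => Pr × Base
unit × int => Base × Base
unit × int => str × Base
unit × int => str × str

[Ty [Pr [Pr [Base unit]] × [Base int]] => [Ty [Pr [Pr [Base str]] × [Base str]]]]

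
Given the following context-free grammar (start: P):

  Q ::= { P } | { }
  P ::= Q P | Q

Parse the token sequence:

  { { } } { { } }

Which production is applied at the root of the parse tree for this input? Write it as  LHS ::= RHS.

P ::= Q P

[P [Q { [P [Q { }]] }] [P [Q { [P [Q { }]] }]]]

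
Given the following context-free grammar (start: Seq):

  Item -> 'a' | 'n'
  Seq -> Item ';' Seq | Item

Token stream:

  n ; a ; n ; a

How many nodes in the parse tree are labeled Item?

4

[Seq [Item n] ; [Seq [Item a] ; [Seq [Item n] ; [Seq [Item a]]]]]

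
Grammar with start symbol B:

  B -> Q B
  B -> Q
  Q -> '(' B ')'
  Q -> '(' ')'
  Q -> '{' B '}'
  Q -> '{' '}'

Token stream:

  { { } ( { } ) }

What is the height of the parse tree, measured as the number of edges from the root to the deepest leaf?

7

[B [Q { [B [Q { }] [B [Q ( [B [Q { }]] )]]] }]]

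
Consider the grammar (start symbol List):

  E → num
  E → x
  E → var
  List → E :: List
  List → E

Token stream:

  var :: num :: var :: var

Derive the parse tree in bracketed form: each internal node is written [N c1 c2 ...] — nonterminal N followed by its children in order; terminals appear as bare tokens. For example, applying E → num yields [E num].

List
E :: List
var :: List
var :: E :: List
var :: num :: List
var :: num :: E :: List
var :: num :: var :: List
var :: num :: var :: E
var :: num :: var :: var

[List [E var] :: [List [E num] :: [List [E var] :: [List [E var]]]]]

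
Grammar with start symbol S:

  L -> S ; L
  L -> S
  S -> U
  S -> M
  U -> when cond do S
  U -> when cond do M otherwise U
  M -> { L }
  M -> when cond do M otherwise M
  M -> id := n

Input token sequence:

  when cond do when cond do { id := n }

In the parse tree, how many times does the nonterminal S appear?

[S [U when cond do [S [U when cond do [S [M { [L [S [M id := n]]] }]]]]]]

4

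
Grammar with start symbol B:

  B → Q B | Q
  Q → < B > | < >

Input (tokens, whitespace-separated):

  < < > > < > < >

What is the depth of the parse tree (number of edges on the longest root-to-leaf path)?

[B [Q < [B [Q < >]] >] [B [Q < >] [B [Q < >]]]]

4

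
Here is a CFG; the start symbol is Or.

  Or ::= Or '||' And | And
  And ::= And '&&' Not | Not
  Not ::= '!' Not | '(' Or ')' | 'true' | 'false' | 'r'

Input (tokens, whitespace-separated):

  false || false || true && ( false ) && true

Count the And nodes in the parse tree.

6

[Or [Or [Or [And [Not false]]] || [And [Not false]]] || [And [And [And [Not true]] && [Not ( [Or [And [Not false]]] )]] && [Not true]]]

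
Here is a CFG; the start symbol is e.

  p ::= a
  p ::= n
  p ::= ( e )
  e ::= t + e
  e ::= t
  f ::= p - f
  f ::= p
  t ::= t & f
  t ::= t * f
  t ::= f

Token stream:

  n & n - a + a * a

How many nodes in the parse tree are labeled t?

[e [t [t [f [p n]]] & [f [p n] - [f [p a]]]] + [e [t [t [f [p a]]] * [f [p a]]]]]

4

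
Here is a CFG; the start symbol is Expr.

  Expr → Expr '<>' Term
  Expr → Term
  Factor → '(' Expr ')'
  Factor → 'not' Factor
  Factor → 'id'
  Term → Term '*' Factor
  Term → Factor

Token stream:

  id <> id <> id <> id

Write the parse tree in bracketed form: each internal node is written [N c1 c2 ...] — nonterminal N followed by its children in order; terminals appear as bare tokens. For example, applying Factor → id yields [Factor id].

Expr
Expr <> Term
Expr <> Term <> Term
Expr <> Term <> Term <> Term
Term <> Term <> Term <> Term
Factor <> Term <> Term <> Term
id <> Term <> Term <> Term
id <> Factor <> Term <> Term
id <> id <> Term <> Term
id <> id <> Factor <> Term
id <> id <> id <> Term
id <> id <> id <> Factor
id <> id <> id <> id

[Expr [Expr [Expr [Expr [Term [Factor id]]] <> [Term [Factor id]]] <> [Term [Factor id]]] <> [Term [Factor id]]]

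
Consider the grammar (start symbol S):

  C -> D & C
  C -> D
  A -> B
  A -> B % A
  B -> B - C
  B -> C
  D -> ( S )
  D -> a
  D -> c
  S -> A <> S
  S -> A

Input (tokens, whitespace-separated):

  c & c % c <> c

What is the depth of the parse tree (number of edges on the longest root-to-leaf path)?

[S [A [B [C [D c] & [C [D c]]]] % [A [B [C [D c]]]]] <> [S [A [B [C [D c]]]]]]

6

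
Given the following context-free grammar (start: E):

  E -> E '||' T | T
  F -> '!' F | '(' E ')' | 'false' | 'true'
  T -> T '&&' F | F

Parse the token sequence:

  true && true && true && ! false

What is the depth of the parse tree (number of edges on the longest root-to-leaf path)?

6

[E [T [T [T [T [F true]] && [F true]] && [F true]] && [F ! [F false]]]]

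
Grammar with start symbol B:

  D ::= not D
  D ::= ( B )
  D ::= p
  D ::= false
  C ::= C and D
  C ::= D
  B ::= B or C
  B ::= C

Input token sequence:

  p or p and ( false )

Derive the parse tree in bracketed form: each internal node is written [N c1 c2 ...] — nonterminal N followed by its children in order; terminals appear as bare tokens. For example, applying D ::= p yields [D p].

[B [B [C [D p]]] or [C [C [D p]] and [D ( [B [C [D false]]] )]]]

B
B or C
C or C
D or C
p or C
p or C and D
p or D and D
p or p and D
p or p and ( B )
p or p and ( C )
p or p and ( D )
p or p and ( false )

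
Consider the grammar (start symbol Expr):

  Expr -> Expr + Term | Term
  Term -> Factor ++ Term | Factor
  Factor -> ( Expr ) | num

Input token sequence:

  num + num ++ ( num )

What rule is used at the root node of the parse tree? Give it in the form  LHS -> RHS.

[Expr [Expr [Term [Factor num]]] + [Term [Factor num] ++ [Term [Factor ( [Expr [Term [Factor num]]] )]]]]

Expr -> Expr + Term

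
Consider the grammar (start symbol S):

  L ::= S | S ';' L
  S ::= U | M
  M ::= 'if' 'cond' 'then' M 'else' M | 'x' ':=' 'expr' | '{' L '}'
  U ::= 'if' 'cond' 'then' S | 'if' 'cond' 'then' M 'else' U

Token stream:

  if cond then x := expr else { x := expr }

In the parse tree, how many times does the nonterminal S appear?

[S [M if cond then [M x := expr] else [M { [L [S [M x := expr]]] }]]]

2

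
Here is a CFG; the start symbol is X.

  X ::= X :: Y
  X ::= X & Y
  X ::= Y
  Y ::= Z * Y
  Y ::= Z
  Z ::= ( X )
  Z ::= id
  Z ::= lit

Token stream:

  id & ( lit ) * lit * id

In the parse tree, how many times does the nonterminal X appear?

3

[X [X [Y [Z id]]] & [Y [Z ( [X [Y [Z lit]]] )] * [Y [Z lit] * [Y [Z id]]]]]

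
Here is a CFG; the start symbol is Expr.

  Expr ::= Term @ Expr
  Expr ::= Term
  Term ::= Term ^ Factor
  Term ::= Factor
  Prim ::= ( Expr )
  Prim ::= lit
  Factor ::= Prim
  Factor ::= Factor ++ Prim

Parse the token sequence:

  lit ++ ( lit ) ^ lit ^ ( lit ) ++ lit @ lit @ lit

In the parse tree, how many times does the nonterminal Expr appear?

5

[Expr [Term [Term [Term [Factor [Factor [Prim lit]] ++ [Prim ( [Expr [Term [Factor [Prim lit]]]] )]]] ^ [Factor [Prim lit]]] ^ [Factor [Factor [Prim ( [Expr [Term [Factor [Prim lit]]]] )]] ++ [Prim lit]]] @ [Expr [Term [Factor [Prim lit]]] @ [Expr [Term [Factor [Prim lit]]]]]]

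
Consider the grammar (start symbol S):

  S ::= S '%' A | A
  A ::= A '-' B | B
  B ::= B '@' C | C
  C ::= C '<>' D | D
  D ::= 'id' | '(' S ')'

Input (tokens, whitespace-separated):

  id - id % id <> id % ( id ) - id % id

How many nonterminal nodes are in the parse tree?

35

[S [S [S [S [A [A [B [C [D id]]]] - [B [C [D id]]]]] % [A [B [C [C [D id]] <> [D id]]]]] % [A [A [B [C [D ( [S [A [B [C [D id]]]]] )]]]] - [B [C [D id]]]]] % [A [B [C [D id]]]]]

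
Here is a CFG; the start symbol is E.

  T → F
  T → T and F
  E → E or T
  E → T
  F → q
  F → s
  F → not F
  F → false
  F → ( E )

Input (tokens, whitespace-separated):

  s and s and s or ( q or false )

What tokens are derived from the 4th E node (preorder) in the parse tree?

q

[E [E [T [T [T [F s]] and [F s]] and [F s]]] or [T [F ( [E [E [T [F q]]] or [T [F false]]] )]]]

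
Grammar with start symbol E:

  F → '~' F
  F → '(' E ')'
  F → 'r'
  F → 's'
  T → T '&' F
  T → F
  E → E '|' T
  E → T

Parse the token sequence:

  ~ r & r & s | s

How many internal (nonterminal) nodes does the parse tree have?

11

[E [E [T [T [T [F ~ [F r]]] & [F r]] & [F s]]] | [T [F s]]]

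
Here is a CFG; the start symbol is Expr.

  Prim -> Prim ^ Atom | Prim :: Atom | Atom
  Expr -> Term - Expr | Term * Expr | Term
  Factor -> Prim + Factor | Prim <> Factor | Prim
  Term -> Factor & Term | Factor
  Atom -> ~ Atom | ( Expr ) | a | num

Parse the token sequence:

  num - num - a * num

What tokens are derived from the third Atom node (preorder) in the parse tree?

a

[Expr [Term [Factor [Prim [Atom num]]]] - [Expr [Term [Factor [Prim [Atom num]]]] - [Expr [Term [Factor [Prim [Atom a]]]] * [Expr [Term [Factor [Prim [Atom num]]]]]]]]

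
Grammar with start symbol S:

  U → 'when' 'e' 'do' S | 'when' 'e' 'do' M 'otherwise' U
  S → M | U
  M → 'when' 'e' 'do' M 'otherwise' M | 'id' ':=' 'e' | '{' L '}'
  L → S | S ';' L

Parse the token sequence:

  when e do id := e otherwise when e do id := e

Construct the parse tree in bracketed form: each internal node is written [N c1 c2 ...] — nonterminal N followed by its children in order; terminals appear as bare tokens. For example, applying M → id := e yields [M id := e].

[S [U when e do [M id := e] otherwise [U when e do [S [M id := e]]]]]

S
U
when e do M otherwise U
when e do id := e otherwise U
when e do id := e otherwise when e do S
when e do id := e otherwise when e do M
when e do id := e otherwise when e do id := e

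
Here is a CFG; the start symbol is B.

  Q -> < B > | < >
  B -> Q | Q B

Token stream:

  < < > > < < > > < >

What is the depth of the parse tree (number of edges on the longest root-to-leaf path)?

5

[B [Q < [B [Q < >]] >] [B [Q < [B [Q < >]] >] [B [Q < >]]]]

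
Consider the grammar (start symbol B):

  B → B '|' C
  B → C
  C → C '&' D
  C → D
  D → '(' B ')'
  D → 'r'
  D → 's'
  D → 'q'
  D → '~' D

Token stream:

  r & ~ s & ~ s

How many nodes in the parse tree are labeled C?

3

[B [C [C [C [D r]] & [D ~ [D s]]] & [D ~ [D s]]]]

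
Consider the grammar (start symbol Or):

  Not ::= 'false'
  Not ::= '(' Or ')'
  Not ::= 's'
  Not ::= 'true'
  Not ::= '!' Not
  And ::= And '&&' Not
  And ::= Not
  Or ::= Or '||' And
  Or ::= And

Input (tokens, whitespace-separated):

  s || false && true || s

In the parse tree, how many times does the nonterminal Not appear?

4

[Or [Or [Or [And [Not s]]] || [And [And [Not false]] && [Not true]]] || [And [Not s]]]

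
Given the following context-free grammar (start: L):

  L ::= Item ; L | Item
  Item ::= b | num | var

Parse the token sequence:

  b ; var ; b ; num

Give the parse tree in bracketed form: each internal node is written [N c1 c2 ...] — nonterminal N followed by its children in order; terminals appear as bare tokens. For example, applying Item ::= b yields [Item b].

L
Item ; L
b ; L
b ; Item ; L
b ; var ; L
b ; var ; Item ; L
b ; var ; b ; L
b ; var ; b ; Item
b ; var ; b ; num

[L [Item b] ; [L [Item var] ; [L [Item b] ; [L [Item num]]]]]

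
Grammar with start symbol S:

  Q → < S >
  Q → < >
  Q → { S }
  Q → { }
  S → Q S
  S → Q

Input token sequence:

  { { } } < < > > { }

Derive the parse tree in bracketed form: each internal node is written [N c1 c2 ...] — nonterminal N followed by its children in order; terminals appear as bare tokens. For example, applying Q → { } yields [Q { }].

[S [Q { [S [Q { }]] }] [S [Q < [S [Q < >]] >] [S [Q { }]]]]

S
Q S
{ S } S
{ Q } S
{ { } } S
{ { } } Q S
{ { } } < S > S
{ { } } < Q > S
{ { } } < < > > S
{ { } } < < > > Q
{ { } } < < > > { }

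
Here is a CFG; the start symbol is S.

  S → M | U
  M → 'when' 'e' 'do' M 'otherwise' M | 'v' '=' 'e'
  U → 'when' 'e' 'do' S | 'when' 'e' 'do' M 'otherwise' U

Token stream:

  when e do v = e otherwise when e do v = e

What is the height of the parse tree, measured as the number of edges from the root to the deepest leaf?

[S [U when e do [M v = e] otherwise [U when e do [S [M v = e]]]]]

5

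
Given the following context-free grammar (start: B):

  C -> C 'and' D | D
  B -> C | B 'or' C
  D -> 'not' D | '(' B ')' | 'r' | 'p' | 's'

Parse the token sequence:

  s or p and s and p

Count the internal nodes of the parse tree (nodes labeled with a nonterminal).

[B [B [C [D s]]] or [C [C [C [D p]] and [D s]] and [D p]]]

10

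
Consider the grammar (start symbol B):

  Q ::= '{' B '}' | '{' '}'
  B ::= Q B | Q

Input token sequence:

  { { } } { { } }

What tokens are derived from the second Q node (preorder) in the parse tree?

[B [Q { [B [Q { }]] }] [B [Q { [B [Q { }]] }]]]

{ }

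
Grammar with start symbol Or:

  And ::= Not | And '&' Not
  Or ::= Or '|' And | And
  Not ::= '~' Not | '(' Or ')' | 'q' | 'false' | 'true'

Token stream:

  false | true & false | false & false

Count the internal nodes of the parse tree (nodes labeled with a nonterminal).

13

[Or [Or [Or [And [Not false]]] | [And [And [Not true]] & [Not false]]] | [And [And [Not false]] & [Not false]]]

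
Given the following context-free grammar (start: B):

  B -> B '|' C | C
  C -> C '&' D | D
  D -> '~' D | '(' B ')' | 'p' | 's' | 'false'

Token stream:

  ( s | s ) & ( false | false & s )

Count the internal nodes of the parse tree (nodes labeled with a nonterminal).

[B [C [C [D ( [B [B [C [D s]]] | [C [D s]]] )]] & [D ( [B [B [C [D false]]] | [C [C [D false]] & [D s]]] )]]]

19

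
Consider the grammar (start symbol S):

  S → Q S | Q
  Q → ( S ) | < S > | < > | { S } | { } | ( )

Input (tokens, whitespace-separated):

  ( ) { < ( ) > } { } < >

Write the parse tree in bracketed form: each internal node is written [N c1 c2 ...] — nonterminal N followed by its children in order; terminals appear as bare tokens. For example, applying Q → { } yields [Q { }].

S
Q S
( ) S
( ) Q S
( ) { S } S
( ) { Q } S
( ) { < S > } S
( ) { < Q > } S
( ) { < ( ) > } S
( ) { < ( ) > } Q S
( ) { < ( ) > } { } S
( ) { < ( ) > } { } Q
( ) { < ( ) > } { } < >

[S [Q ( )] [S [Q { [S [Q < [S [Q ( )]] >]] }] [S [Q { }] [S [Q < >]]]]]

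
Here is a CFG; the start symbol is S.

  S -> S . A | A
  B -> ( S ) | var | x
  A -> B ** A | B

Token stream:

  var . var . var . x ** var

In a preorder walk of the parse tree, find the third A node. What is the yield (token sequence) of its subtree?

[S [S [S [S [A [B var]]] . [A [B var]]] . [A [B var]]] . [A [B x] ** [A [B var]]]]

var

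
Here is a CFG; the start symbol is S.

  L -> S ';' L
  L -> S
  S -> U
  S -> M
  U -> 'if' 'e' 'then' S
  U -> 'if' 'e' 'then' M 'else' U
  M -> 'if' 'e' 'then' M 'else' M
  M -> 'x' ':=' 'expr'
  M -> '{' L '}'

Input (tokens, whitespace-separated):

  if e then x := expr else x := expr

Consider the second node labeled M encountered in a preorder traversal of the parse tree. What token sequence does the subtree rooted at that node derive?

x := expr

[S [M if e then [M x := expr] else [M x := expr]]]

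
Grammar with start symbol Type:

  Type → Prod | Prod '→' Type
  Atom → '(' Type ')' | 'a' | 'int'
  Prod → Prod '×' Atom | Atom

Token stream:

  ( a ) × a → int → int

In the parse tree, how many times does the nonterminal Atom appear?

[Type [Prod [Prod [Atom ( [Type [Prod [Atom a]]] )]] × [Atom a]] → [Type [Prod [Atom int]] → [Type [Prod [Atom int]]]]]

5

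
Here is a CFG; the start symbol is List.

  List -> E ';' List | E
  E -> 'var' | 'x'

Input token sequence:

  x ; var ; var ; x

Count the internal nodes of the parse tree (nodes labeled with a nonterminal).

8

[List [E x] ; [List [E var] ; [List [E var] ; [List [E x]]]]]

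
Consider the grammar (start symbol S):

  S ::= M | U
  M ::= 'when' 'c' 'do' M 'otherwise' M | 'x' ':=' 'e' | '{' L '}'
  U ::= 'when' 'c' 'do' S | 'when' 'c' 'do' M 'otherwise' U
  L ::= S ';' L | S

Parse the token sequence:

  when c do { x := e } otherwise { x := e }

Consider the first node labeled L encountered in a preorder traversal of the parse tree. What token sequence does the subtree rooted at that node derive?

x := e

[S [M when c do [M { [L [S [M x := e]]] }] otherwise [M { [L [S [M x := e]]] }]]]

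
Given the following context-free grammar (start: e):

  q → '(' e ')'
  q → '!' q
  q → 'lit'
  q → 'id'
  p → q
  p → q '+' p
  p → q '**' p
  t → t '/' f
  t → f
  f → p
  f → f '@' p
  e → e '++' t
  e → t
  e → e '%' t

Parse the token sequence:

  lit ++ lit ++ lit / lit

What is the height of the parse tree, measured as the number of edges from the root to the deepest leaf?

[e [e [e [t [f [p [q lit]]]]] ++ [t [f [p [q lit]]]]] ++ [t [t [f [p [q lit]]]] / [f [p [q lit]]]]]

7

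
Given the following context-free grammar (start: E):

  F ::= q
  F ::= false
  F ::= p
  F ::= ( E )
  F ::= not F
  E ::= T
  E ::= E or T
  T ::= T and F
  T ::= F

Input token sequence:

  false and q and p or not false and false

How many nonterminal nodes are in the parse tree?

13

[E [E [T [T [T [F false]] and [F q]] and [F p]]] or [T [T [F not [F false]]] and [F false]]]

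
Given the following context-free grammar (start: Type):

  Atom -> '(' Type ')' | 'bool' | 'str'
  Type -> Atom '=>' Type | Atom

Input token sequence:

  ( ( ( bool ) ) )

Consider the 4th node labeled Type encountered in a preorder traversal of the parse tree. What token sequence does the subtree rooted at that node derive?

bool

[Type [Atom ( [Type [Atom ( [Type [Atom ( [Type [Atom bool]] )]] )]] )]]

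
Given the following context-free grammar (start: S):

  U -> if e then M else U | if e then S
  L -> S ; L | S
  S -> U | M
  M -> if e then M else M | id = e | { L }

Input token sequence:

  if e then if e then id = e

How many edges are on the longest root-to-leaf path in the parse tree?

[S [U if e then [S [U if e then [S [M id = e]]]]]]

6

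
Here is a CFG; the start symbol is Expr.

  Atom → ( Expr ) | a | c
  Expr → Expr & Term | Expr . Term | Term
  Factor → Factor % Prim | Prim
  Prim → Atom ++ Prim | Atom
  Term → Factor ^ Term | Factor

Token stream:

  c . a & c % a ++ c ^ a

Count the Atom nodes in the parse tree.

6

[Expr [Expr [Expr [Term [Factor [Prim [Atom c]]]]] . [Term [Factor [Prim [Atom a]]]]] & [Term [Factor [Factor [Prim [Atom c]]] % [Prim [Atom a] ++ [Prim [Atom c]]]] ^ [Term [Factor [Prim [Atom a]]]]]]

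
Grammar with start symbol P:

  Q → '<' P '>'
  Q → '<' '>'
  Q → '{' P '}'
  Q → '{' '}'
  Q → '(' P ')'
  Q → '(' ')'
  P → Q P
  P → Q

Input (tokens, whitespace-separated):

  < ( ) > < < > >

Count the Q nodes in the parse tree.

4

[P [Q < [P [Q ( )]] >] [P [Q < [P [Q < >]] >]]]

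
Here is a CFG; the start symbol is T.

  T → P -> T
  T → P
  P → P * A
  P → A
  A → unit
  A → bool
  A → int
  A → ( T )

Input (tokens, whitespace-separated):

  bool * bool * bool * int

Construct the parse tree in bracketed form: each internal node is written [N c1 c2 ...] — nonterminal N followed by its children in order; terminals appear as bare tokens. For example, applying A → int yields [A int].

[T [P [P [P [P [A bool]] * [A bool]] * [A bool]] * [A int]]]

T
P
P * A
P * A * A
P * A * A * A
A * A * A * A
bool * A * A * A
bool * bool * A * A
bool * bool * bool * A
bool * bool * bool * int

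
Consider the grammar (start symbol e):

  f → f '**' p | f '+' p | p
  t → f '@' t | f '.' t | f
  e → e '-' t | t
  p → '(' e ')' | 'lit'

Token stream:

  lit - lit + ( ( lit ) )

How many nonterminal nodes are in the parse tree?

[e [e [t [f [p lit]]]] - [t [f [f [p lit]] + [p ( [e [t [f [p ( [e [t [f [p lit]]]] )]]]] )]]]]

18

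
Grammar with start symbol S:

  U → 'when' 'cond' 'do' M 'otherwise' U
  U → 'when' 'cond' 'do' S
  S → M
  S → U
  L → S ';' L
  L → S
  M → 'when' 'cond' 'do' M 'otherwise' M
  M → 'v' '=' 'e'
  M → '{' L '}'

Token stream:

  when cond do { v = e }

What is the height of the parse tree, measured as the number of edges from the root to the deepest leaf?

7

[S [U when cond do [S [M { [L [S [M v = e]]] }]]]]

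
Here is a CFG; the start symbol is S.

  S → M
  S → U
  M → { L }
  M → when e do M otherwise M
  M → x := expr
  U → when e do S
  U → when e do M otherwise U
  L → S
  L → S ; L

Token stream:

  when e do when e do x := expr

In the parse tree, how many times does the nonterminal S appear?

[S [U when e do [S [U when e do [S [M x := expr]]]]]]

3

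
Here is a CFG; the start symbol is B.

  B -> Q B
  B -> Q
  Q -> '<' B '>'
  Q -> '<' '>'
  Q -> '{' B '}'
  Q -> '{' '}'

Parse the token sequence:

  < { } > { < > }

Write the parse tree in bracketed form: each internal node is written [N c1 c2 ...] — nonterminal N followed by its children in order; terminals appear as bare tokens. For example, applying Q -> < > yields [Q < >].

B
Q B
< B > B
< Q > B
< { } > B
< { } > Q
< { } > { B }
< { } > { Q }
< { } > { < > }

[B [Q < [B [Q { }]] >] [B [Q { [B [Q < >]] }]]]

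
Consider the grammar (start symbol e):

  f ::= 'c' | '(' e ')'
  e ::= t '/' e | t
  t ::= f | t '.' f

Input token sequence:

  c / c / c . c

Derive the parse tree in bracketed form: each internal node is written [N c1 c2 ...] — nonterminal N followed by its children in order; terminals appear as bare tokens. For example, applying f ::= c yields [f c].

e
t / e
f / e
c / e
c / t / e
c / f / e
c / c / e
c / c / t
c / c / t . f
c / c / f . f
c / c / c . f
c / c / c . c

[e [t [f c]] / [e [t [f c]] / [e [t [t [f c]] . [f c]]]]]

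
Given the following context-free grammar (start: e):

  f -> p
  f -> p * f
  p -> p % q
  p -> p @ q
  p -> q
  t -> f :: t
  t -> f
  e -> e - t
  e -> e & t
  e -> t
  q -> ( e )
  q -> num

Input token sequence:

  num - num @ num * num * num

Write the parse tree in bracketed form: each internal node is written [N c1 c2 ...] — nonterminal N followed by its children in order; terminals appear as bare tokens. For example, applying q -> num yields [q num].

[e [e [t [f [p [q num]]]]] - [t [f [p [p [q num]] @ [q num]] * [f [p [q num]] * [f [p [q num]]]]]]]

e
e - t
t - t
f - t
p - t
q - t
num - t
num - f
num - p * f
num - p @ q * f
num - q @ q * f
num - num @ q * f
num - num @ num * f
num - num @ num * p * f
num - num @ num * q * f
num - num @ num * num * f
num - num @ num * num * p
num - num @ num * num * q
num - num @ num * num * num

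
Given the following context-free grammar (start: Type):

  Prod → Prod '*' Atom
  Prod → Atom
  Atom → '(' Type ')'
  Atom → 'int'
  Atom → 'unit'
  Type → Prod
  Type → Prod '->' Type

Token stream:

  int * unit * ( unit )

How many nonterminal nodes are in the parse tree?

[Type [Prod [Prod [Prod [Atom int]] * [Atom unit]] * [Atom ( [Type [Prod [Atom unit]]] )]]]

10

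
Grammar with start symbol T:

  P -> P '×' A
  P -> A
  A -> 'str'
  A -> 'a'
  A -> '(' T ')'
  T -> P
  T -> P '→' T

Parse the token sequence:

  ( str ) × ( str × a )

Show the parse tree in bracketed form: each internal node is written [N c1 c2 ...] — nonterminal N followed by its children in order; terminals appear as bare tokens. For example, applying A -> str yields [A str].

[T [P [P [A ( [T [P [A str]]] )]] × [A ( [T [P [P [A str]] × [A a]]] )]]]

T
P
P × A
A × A
( T ) × A
( P ) × A
( A ) × A
( str ) × A
( str ) × ( T )
( str ) × ( P )
( str ) × ( P × A )
( str ) × ( A × A )
( str ) × ( str × A )
( str ) × ( str × a )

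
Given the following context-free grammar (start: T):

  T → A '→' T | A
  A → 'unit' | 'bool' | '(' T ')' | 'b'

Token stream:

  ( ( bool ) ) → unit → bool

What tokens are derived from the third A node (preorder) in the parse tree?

bool

[T [A ( [T [A ( [T [A bool]] )]] )] → [T [A unit] → [T [A bool]]]]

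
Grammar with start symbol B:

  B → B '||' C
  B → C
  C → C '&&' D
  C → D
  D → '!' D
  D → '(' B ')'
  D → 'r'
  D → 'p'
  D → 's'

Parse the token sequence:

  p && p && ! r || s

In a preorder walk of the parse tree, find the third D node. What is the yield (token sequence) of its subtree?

[B [B [C [C [C [D p]] && [D p]] && [D ! [D r]]]] || [C [D s]]]

! r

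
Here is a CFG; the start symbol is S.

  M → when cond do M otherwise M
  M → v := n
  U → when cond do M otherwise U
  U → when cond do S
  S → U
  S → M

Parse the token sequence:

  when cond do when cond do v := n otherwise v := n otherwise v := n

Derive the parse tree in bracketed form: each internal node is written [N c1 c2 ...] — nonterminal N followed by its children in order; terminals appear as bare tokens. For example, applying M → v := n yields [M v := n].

S
M
when cond do M otherwise M
when cond do when cond do M otherwise M otherwise M
when cond do when cond do v := n otherwise M otherwise M
when cond do when cond do v := n otherwise v := n otherwise M
when cond do when cond do v := n otherwise v := n otherwise v := n

[S [M when cond do [M when cond do [M v := n] otherwise [M v := n]] otherwise [M v := n]]]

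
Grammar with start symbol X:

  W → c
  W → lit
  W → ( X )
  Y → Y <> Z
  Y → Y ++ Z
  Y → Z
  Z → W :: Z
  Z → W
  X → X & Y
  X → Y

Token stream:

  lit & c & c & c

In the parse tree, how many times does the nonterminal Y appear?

4

[X [X [X [X [Y [Z [W lit]]]] & [Y [Z [W c]]]] & [Y [Z [W c]]]] & [Y [Z [W c]]]]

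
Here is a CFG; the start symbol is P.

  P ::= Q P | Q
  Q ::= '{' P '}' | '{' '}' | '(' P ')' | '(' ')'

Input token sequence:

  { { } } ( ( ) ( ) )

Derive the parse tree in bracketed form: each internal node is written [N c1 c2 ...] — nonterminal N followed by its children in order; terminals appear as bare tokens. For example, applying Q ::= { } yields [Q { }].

[P [Q { [P [Q { }]] }] [P [Q ( [P [Q ( )] [P [Q ( )]]] )]]]

P
Q P
{ P } P
{ Q } P
{ { } } P
{ { } } Q
{ { } } ( P )
{ { } } ( Q P )
{ { } } ( ( ) P )
{ { } } ( ( ) Q )
{ { } } ( ( ) ( ) )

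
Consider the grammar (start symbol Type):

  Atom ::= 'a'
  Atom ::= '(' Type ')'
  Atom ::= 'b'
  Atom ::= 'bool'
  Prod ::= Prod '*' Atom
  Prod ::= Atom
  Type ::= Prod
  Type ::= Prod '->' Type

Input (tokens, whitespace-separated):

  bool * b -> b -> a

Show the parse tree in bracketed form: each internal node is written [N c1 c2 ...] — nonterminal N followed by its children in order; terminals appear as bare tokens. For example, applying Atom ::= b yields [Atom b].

[Type [Prod [Prod [Atom bool]] * [Atom b]] -> [Type [Prod [Atom b]] -> [Type [Prod [Atom a]]]]]

Type
Prod -> Type
Prod * Atom -> Type
Atom * Atom -> Type
bool * Atom -> Type
bool * b -> Type
bool * b -> Prod -> Type
bool * b -> Atom -> Type
bool * b -> b -> Type
bool * b -> b -> Prod
bool * b -> b -> Atom
bool * b -> b -> a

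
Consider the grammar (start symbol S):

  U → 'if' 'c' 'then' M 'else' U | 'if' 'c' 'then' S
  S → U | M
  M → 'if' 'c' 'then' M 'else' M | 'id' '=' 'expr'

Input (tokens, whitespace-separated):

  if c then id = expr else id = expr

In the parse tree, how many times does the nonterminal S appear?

1

[S [M if c then [M id = expr] else [M id = expr]]]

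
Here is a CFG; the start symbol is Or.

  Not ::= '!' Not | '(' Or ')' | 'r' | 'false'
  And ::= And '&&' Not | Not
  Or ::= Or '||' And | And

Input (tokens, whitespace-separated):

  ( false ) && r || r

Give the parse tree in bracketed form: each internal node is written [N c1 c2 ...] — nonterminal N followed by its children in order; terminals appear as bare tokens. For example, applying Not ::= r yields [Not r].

Or
Or || And
And || And
And && Not || And
Not && Not || And
( Or ) && Not || And
( And ) && Not || And
( Not ) && Not || And
( false ) && Not || And
( false ) && r || And
( false ) && r || Not
( false ) && r || r

[Or [Or [And [And [Not ( [Or [And [Not false]]] )]] && [Not r]]] || [And [Not r]]]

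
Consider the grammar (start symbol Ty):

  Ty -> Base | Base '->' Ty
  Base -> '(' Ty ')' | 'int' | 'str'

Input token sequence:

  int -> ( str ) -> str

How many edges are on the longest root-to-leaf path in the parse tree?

5

[Ty [Base int] -> [Ty [Base ( [Ty [Base str]] )] -> [Ty [Base str]]]]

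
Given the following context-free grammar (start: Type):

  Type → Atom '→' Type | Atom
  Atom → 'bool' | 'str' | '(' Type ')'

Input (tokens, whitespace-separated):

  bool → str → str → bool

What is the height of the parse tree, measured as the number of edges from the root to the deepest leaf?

[Type [Atom bool] → [Type [Atom str] → [Type [Atom str] → [Type [Atom bool]]]]]

5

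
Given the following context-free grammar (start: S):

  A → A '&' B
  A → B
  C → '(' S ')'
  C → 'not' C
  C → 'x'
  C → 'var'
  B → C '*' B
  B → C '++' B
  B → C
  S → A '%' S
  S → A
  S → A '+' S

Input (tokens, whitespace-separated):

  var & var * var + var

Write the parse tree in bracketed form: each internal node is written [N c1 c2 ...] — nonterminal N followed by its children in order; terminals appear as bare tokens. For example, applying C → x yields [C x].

S
A + S
A & B + S
B & B + S
C & B + S
var & B + S
var & C * B + S
var & var * B + S
var & var * C + S
var & var * var + S
var & var * var + A
var & var * var + B
var & var * var + C
var & var * var + var

[S [A [A [B [C var]]] & [B [C var] * [B [C var]]]] + [S [A [B [C var]]]]]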